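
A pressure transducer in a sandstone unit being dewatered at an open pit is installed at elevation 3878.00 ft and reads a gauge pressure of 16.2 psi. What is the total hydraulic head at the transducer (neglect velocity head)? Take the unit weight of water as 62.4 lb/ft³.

h ≈ 3915.38 ft

ψ = 144·P/γ = 144 × 16.2 / 62.4 = 37.38 ft.
h = z + ψ = 3878.00 + 37.38 = 3915.38 ft.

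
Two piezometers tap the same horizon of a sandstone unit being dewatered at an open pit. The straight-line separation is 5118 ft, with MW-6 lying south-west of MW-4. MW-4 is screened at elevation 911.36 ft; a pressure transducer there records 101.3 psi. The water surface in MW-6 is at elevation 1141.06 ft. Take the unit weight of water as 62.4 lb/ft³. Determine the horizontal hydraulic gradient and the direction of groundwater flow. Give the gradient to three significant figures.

i ≈ 0.000795; groundwater flows toward the south-west

Pressure head at MW-4: ψ = 144·P/γ = 144 × 101.3 / 62.4 = 233.77 ft.
Total head at MW-4: h = z + ψ = 911.36 + 233.77 = 1145.13 ft.
Total head at MW-6: h = 1141.06 ft (water level in the piezometer is the total head).
Head difference: h(MW-4) − h(MW-6) = 1145.13 − 1141.06 = 4.07 ft.
Hydraulic gradient: i = |Δh| / L = 4.07 / 5118 = 0.000795.
Flow is from higher to lower head: from MW-4 toward MW-6, i.e. toward the south-west.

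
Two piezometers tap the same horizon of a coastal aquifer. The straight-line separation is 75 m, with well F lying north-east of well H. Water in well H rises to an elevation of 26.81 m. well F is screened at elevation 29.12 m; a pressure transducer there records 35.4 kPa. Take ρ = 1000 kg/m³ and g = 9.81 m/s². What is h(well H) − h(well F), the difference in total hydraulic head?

Δh ≈ -5.92 m

Total head at well H: h = 26.81 m (water level in the piezometer is the total head).
Pressure head at well F: ψ = P/(ρg) = 35.4×1000 / (1000 × 9.81) = 3.61 m.
Total head at well F: h = z + ψ = 29.12 + 3.61 = 32.73 m.
Head difference: h(well H) − h(well F) = 26.81 − 32.73 = -5.92 m.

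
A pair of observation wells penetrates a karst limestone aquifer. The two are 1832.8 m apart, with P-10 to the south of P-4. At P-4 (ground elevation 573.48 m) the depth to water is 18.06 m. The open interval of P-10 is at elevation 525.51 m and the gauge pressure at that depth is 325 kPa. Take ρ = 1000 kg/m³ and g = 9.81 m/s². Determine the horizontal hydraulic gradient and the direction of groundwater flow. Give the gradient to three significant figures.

Total head at P-4: h = 573.48 − 18.06 = 555.42 m.
Pressure head at P-10: ψ = P/(ρg) = 325×1000 / (1000 × 9.81) = 33.13 m.
Total head at P-10: h = z + ψ = 525.51 + 33.13 = 558.64 m.
Head difference: h(P-4) − h(P-10) = 555.42 − 558.64 = -3.22 m.
Hydraulic gradient: i = |Δh| / L = 3.22 / 1832.8 = 0.00176.
Flow is from higher to lower head: from P-10 toward P-4, i.e. toward the north.

i ≈ 0.00176; groundwater flows toward the north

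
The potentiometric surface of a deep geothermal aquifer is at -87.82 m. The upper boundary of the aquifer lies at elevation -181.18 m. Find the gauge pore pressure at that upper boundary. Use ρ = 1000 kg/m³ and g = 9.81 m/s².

Pressure head at the aquifer top: ψ = h − z = -87.82 − (-181.18) = 93.36 m.
P = ρgψ = 1000 × 9.81 × 93.36 = 915862 Pa ≈ 916 kPa.

P ≈ 916 kPa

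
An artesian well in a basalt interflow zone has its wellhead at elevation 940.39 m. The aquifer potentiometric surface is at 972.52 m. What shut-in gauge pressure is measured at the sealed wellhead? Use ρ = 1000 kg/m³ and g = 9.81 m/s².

Head above the cap: Δh = 972.52 − 940.39 = 32.13 m.
P = ρgΔh = 1000 × 9.81 × 32.13 = 315195 Pa ≈ 315 kPa.

P ≈ 315 kPa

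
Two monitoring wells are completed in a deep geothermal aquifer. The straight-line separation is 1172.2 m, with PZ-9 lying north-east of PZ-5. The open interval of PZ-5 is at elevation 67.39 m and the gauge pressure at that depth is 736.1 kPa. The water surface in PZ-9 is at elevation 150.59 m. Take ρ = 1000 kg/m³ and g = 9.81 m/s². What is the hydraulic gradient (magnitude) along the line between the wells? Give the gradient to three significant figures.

Pressure head at PZ-5: ψ = P/(ρg) = 736.1×1000 / (1000 × 9.81) = 75.04 m.
Total head at PZ-5: h = z + ψ = 67.39 + 75.04 = 142.43 m.
Total head at PZ-9: h = 150.59 m (water level in the piezometer is the total head).
Head difference: h(PZ-5) − h(PZ-9) = 142.43 − 150.59 = -8.16 m.
Hydraulic gradient: i = |Δh| / L = 8.16 / 1172.2 = 0.00696.

i ≈ 0.00696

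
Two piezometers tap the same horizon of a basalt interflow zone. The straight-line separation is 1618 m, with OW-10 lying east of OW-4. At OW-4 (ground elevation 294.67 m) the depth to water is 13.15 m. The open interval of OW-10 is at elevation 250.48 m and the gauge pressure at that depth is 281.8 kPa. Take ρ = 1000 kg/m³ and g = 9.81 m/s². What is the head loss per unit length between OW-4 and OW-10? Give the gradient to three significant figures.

Total head at OW-4: h = 294.67 − 13.15 = 281.52 m.
Pressure head at OW-10: ψ = P/(ρg) = 281.8×1000 / (1000 × 9.81) = 28.73 m.
Total head at OW-10: h = z + ψ = 250.48 + 28.73 = 279.21 m.
Head difference: h(OW-4) − h(OW-10) = 281.52 − 279.21 = 2.31 m.
Hydraulic gradient: i = |Δh| / L = 2.31 / 1618 = 0.00143.

i ≈ 0.00143 m/m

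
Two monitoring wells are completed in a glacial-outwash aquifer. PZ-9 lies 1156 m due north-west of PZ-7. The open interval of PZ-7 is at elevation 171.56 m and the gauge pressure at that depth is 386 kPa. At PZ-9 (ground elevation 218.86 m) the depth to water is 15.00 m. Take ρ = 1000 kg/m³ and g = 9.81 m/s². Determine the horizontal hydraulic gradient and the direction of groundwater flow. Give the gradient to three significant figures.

i ≈ 0.00610; groundwater flows toward the north-west

Pressure head at PZ-7: ψ = P/(ρg) = 386×1000 / (1000 × 9.81) = 39.35 m.
Total head at PZ-7: h = z + ψ = 171.56 + 39.35 = 210.91 m.
Total head at PZ-9: h = 218.86 − 15.00 = 203.86 m.
Head difference: h(PZ-7) − h(PZ-9) = 210.91 − 203.86 = 7.05 m.
Hydraulic gradient: i = |Δh| / L = 7.05 / 1156 = 0.00610.
Flow is from higher to lower head: from PZ-7 toward PZ-9, i.e. toward the north-west.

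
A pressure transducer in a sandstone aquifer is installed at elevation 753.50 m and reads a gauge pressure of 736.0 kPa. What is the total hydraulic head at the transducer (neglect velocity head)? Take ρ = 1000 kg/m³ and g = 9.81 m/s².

ψ = P/(ρg) = 736.0×1000 / (1000 × 9.81) = 75.03 m.
h = z + ψ = 753.50 + 75.03 = 828.53 m.

h ≈ 828.53 m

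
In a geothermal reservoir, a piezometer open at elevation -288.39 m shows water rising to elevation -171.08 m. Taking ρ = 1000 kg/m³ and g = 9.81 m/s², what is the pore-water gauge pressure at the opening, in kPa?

Pressure head ψ = h − z = -171.08 − (-288.39) = 117.31 m.
P = ρgψ = 1000 × 9.81 × 117.31 = 1150811 Pa ≈ 1150 kPa.

P ≈ 1150 kPa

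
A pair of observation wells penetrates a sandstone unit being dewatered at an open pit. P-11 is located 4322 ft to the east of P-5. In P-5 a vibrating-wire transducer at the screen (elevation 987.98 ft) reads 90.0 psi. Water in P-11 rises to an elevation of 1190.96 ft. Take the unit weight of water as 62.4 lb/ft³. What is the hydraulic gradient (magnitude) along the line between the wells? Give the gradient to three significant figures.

Pressure head at P-5: ψ = 144·P/γ = 144 × 90.0 / 62.4 = 207.69 ft.
Total head at P-5: h = z + ψ = 987.98 + 207.69 = 1195.67 ft.
Total head at P-11: h = 1190.96 ft (water level in the piezometer is the total head).
Head difference: h(P-5) − h(P-11) = 1195.67 − 1190.96 = 4.71 ft.
Hydraulic gradient: i = |Δh| / L = 4.71 / 4322 = 0.00109.

i ≈ 0.00109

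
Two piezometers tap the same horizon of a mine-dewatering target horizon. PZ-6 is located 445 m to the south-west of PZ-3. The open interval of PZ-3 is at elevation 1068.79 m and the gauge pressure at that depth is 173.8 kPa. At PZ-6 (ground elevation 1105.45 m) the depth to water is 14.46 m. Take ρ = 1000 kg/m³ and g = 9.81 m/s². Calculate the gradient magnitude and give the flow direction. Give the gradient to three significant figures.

Pressure head at PZ-3: ψ = P/(ρg) = 173.8×1000 / (1000 × 9.81) = 17.72 m.
Total head at PZ-3: h = z + ψ = 1068.79 + 17.72 = 1086.51 m.
Total head at PZ-6: h = 1105.45 − 14.46 = 1090.99 m.
Head difference: h(PZ-3) − h(PZ-6) = 1086.51 − 1090.99 = -4.48 m.
Hydraulic gradient: i = |Δh| / L = 4.48 / 445 = 0.0101.
Flow is from higher to lower head: from PZ-6 toward PZ-3, i.e. toward the north-east.

i ≈ 0.0101; groundwater flows toward the north-east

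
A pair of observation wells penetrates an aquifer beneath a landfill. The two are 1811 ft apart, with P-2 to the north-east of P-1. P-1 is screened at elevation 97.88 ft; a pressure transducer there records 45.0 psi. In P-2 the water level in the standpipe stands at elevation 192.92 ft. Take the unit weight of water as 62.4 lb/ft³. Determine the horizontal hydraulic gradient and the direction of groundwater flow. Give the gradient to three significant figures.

Pressure head at P-1: ψ = 144·P/γ = 144 × 45.0 / 62.4 = 103.85 ft.
Total head at P-1: h = z + ψ = 97.88 + 103.85 = 201.73 ft.
Total head at P-2: h = 192.92 ft (water level in the piezometer is the total head).
Head difference: h(P-1) − h(P-2) = 201.73 − 192.92 = 8.81 ft.
Hydraulic gradient: i = |Δh| / L = 8.81 / 1811 = 0.00486.
Flow is from higher to lower head: from P-1 toward P-2, i.e. toward the north-east.

i ≈ 0.00486; groundwater flows toward the north-east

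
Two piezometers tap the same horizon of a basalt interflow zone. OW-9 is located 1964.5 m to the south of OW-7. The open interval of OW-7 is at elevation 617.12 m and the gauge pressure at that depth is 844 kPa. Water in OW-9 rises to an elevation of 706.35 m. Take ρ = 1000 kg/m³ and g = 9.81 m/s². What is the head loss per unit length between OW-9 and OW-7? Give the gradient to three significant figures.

Pressure head at OW-7: ψ = P/(ρg) = 844×1000 / (1000 × 9.81) = 86.03 m.
Total head at OW-7: h = z + ψ = 617.12 + 86.03 = 703.15 m.
Total head at OW-9: h = 706.35 m (water level in the piezometer is the total head).
Head difference: h(OW-7) − h(OW-9) = 703.15 − 706.35 = -3.20 m.
Hydraulic gradient: i = |Δh| / L = 3.20 / 1964.5 = 0.00163.

i ≈ 0.00163 m/m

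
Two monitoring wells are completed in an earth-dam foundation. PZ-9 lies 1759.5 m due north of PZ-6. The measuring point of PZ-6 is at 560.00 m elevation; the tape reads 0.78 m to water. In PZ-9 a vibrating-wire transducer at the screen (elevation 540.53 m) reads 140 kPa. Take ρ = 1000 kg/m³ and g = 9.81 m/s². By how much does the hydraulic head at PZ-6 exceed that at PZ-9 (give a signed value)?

Total head at PZ-6: h = 560.00 − 0.78 = 559.22 m.
Pressure head at PZ-9: ψ = P/(ρg) = 140×1000 / (1000 × 9.81) = 14.27 m.
Total head at PZ-9: h = z + ψ = 540.53 + 14.27 = 554.80 m.
Head difference: h(PZ-6) − h(PZ-9) = 559.22 − 554.80 = 4.42 m.

Δh ≈ 4.42 m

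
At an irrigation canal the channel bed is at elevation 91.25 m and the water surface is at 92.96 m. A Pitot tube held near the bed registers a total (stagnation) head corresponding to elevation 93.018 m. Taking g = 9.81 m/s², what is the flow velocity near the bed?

Near the bed, under hydrostatic conditions, the piezometric head (z + ψ) equals the free-surface elevation, 92.96 m.
Velocity head = total − piezometric = 93.018 − 92.96 = 0.058 m.
v = √(2g·h_v) = √(2 × 9.81 × 0.058) = 1.07 m/s.

v ≈ 1.07 m/s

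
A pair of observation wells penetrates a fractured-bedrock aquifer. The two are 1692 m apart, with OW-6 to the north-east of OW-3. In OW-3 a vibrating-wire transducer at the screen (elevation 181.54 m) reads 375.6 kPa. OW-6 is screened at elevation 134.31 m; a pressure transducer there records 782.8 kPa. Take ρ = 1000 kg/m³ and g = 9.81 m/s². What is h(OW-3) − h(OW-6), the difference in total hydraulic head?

Pressure head at OW-3: ψ = P/(ρg) = 375.6×1000 / (1000 × 9.81) = 38.29 m.
Total head at OW-3: h = z + ψ = 181.54 + 38.29 = 219.83 m.
Pressure head at OW-6: ψ = P/(ρg) = 782.8×1000 / (1000 × 9.81) = 79.80 m.
Total head at OW-6: h = z + ψ = 134.31 + 79.80 = 214.11 m.
Head difference: h(OW-3) − h(OW-6) = 219.83 − 214.11 = 5.72 m.

Δh ≈ 5.72 m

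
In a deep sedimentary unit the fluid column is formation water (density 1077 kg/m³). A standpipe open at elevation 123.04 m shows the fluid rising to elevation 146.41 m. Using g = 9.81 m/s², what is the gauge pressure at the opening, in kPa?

Pressure head ψ = h − z = 146.41 − 123.04 = 23.37 m.
P = ρgψ = 1077 × 9.81 × 23.37 = 246913 Pa ≈ 247 kPa.

P ≈ 247 kPa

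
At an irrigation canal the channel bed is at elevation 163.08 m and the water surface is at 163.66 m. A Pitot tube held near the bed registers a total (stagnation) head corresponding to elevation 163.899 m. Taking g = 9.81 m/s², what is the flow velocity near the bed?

v ≈ 2.17 m/s

Near the bed, under hydrostatic conditions, the piezometric head (z + ψ) equals the free-surface elevation, 163.66 m.
Velocity head = total − piezometric = 163.899 − 163.66 = 0.239 m.
v = √(2g·h_v) = √(2 × 9.81 × 0.239) = 2.17 m/s.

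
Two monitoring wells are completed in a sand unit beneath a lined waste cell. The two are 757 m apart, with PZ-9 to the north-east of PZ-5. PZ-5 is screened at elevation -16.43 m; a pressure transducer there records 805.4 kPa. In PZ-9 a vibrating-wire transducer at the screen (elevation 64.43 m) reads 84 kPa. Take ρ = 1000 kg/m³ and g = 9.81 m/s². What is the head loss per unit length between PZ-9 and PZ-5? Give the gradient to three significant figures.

Pressure head at PZ-5: ψ = P/(ρg) = 805.4×1000 / (1000 × 9.81) = 82.10 m.
Total head at PZ-5: h = z + ψ = -16.43 + 82.10 = 65.67 m.
Pressure head at PZ-9: ψ = P/(ρg) = 84×1000 / (1000 × 9.81) = 8.56 m.
Total head at PZ-9: h = z + ψ = 64.43 + 8.56 = 72.99 m.
Head difference: h(PZ-5) − h(PZ-9) = 65.67 − 72.99 = -7.32 m.
Hydraulic gradient: i = |Δh| / L = 7.32 / 757 = 0.00967.

i ≈ 0.00967 m/m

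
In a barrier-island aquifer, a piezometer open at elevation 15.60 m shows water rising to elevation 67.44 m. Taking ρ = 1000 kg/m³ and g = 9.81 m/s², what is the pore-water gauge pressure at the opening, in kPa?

Pressure head ψ = h − z = 67.44 − 15.60 = 51.84 m.
P = ρgψ = 1000 × 9.81 × 51.84 = 508550 Pa ≈ 509 kPa.

P ≈ 509 kPa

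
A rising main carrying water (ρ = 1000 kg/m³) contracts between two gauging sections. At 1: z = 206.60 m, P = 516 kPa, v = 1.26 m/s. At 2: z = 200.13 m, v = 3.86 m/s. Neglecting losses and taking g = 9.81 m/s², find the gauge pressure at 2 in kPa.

P₂ ≈ 573 kPa

Pressure head at 1: ψ₁ = P₁/(ρg) = 516×1000 / (1000 × 9.81) = 52.60 m.
Velocity heads: v₁²/2g = 1.26²/19.62 = 0.081 m; v₂²/2g = 3.86²/19.62 = 0.759 m.
Total head H = z₁ + ψ₁ + v₁²/2g = 206.60 + 52.60 + 0.081 = 259.28 m.
ψ₂ = H − z₂ − v₂²/2g = 259.28 − 200.13 − 0.759 = 58.39 m.
P₂ = ρgψ₂ = 1000 × 9.81 × 58.39 ≈ 573 kPa.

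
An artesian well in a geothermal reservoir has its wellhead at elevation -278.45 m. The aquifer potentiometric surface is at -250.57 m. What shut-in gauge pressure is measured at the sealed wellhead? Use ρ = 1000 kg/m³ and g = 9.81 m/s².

Head above the cap: Δh = -250.57 − (-278.45) = 27.88 m.
P = ρgΔh = 1000 × 9.81 × 27.88 = 273503 Pa ≈ 274 kPa.

P ≈ 274 kPa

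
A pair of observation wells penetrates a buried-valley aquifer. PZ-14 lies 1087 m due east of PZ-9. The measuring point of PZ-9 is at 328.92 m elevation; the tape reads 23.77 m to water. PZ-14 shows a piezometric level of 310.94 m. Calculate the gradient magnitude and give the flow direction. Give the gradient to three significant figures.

i ≈ 0.00533; groundwater flows toward the west

Total head at PZ-9: h = 328.92 − 23.77 = 305.15 m.
Total head at PZ-14: h = 310.94 m (water level in the piezometer is the total head).
Head difference: h(PZ-9) − h(PZ-14) = 305.15 − 310.94 = -5.79 m.
Hydraulic gradient: i = |Δh| / L = 5.79 / 1087 = 0.00533.
Flow is from higher to lower head: from PZ-14 toward PZ-9, i.e. toward the west.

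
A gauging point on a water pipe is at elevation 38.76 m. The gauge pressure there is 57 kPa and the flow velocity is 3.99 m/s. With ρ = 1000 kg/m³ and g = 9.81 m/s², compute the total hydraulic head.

h ≈ 45.38 m

Pressure head ψ = P/(ρg) = 57×1000 / (1000 × 9.81) = 5.81 m.
Velocity head = v²/(2g) = 3.99² / (2 × 9.81) = 0.811 m.
h = z + ψ + v²/(2g) = 38.76 + 5.81 + 0.811 = 45.38 m.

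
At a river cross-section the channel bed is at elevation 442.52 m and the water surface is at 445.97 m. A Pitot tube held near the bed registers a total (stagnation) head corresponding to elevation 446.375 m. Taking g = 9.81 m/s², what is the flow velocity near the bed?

v ≈ 2.82 m/s

Near the bed, under hydrostatic conditions, the piezometric head (z + ψ) equals the free-surface elevation, 445.97 m.
Velocity head = total − piezometric = 446.375 − 445.97 = 0.405 m.
v = √(2g·h_v) = √(2 × 9.81 × 0.405) = 2.82 m/s.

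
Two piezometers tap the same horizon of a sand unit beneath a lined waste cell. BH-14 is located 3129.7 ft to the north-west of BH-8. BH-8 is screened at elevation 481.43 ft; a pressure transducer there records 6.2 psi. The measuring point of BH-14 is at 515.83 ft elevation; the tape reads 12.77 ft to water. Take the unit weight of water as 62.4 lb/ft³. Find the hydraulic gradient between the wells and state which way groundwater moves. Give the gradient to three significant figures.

i ≈ 0.00234; groundwater flows toward the south-east

Pressure head at BH-8: ψ = 144·P/γ = 144 × 6.2 / 62.4 = 14.31 ft.
Total head at BH-8: h = z + ψ = 481.43 + 14.31 = 495.74 ft.
Total head at BH-14: h = 515.83 − 12.77 = 503.06 ft.
Head difference: h(BH-8) − h(BH-14) = 495.74 − 503.06 = -7.32 ft.
Hydraulic gradient: i = |Δh| / L = 7.32 / 3129.7 = 0.00234.
Flow is from higher to lower head: from BH-14 toward BH-8, i.e. toward the south-east.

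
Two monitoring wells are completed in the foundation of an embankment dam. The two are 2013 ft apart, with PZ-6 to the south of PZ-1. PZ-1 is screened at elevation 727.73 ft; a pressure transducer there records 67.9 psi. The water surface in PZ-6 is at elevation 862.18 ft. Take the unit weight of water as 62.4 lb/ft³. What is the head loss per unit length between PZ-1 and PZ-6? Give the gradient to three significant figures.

i ≈ 0.0110 ft/ft

Pressure head at PZ-1: ψ = 144·P/γ = 144 × 67.9 / 62.4 = 156.69 ft.
Total head at PZ-1: h = z + ψ = 727.73 + 156.69 = 884.42 ft.
Total head at PZ-6: h = 862.18 ft (water level in the piezometer is the total head).
Head difference: h(PZ-1) − h(PZ-6) = 884.42 − 862.18 = 22.24 ft.
Hydraulic gradient: i = |Δh| / L = 22.24 / 2013 = 0.0110.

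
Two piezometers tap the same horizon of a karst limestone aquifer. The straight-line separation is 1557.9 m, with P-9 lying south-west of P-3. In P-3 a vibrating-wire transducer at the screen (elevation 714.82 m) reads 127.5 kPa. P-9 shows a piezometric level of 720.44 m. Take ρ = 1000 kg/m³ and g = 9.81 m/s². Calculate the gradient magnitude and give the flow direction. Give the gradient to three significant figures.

i ≈ 0.00474; groundwater flows toward the south-west

Pressure head at P-3: ψ = P/(ρg) = 127.5×1000 / (1000 × 9.81) = 13.00 m.
Total head at P-3: h = z + ψ = 714.82 + 13.00 = 727.82 m.
Total head at P-9: h = 720.44 m (water level in the piezometer is the total head).
Head difference: h(P-3) − h(P-9) = 727.82 − 720.44 = 7.38 m.
Hydraulic gradient: i = |Δh| / L = 7.38 / 1557.9 = 0.00474.
Flow is from higher to lower head: from P-3 toward P-9, i.e. toward the south-west.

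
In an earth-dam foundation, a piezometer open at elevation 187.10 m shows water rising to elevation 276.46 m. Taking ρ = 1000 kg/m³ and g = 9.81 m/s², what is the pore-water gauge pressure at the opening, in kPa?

P ≈ 877 kPa

Pressure head ψ = h − z = 276.46 − 187.10 = 89.36 m.
P = ρgψ = 1000 × 9.81 × 89.36 = 876622 Pa ≈ 877 kPa.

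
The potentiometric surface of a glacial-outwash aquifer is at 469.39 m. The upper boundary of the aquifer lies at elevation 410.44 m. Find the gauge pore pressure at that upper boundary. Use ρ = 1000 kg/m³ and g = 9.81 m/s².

Pressure head at the aquifer top: ψ = h − z = 469.39 − 410.44 = 58.95 m.
P = ρgψ = 1000 × 9.81 × 58.95 = 578299 Pa ≈ 578 kPa.

P ≈ 578 kPa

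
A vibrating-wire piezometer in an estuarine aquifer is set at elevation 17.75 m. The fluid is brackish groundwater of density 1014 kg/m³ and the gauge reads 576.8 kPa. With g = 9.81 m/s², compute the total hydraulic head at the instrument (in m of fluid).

h ≈ 75.74 m

ψ = P/(ρg) = 576.8×1000 / (1014 × 9.81) = 57.99 m.
h = z + ψ = 17.75 + 57.99 = 75.74 m.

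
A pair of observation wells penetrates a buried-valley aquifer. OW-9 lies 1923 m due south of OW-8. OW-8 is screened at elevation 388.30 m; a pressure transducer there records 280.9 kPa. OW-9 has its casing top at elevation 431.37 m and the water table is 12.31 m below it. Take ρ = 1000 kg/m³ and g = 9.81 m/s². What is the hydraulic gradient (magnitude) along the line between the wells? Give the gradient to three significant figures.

i ≈ 0.00111

Pressure head at OW-8: ψ = P/(ρg) = 280.9×1000 / (1000 × 9.81) = 28.63 m.
Total head at OW-8: h = z + ψ = 388.30 + 28.63 = 416.93 m.
Total head at OW-9: h = 431.37 − 12.31 = 419.06 m.
Head difference: h(OW-8) − h(OW-9) = 416.93 − 419.06 = -2.13 m.
Hydraulic gradient: i = |Δh| / L = 2.13 / 1923 = 0.00111.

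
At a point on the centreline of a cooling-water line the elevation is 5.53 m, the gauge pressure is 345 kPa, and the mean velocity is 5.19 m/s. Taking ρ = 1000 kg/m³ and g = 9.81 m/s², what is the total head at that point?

Pressure head ψ = P/(ρg) = 345×1000 / (1000 × 9.81) = 35.17 m.
Velocity head = v²/(2g) = 5.19² / (2 × 9.81) = 1.373 m.
h = z + ψ + v²/(2g) = 5.53 + 35.17 + 1.373 = 42.07 m.

h ≈ 42.07 m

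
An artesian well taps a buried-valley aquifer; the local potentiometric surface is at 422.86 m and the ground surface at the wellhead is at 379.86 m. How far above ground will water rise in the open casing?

≈ 43.00 m above ground

Water rises to the potentiometric surface, so the rise above ground = 422.86 − 379.86 = 43.00 m.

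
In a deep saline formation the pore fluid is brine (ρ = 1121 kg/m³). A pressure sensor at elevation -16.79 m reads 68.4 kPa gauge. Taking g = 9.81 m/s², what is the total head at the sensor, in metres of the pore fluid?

h ≈ -10.57 m

ψ = P/(ρg) = 68.4×1000 / (1121 × 9.81) = 6.22 m.
h = z + ψ = -16.79 + 6.22 = -10.57 m.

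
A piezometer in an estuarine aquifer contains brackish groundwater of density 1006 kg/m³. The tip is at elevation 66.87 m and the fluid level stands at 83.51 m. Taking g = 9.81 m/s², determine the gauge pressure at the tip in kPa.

Pressure head ψ = h − z = 83.51 − 66.87 = 16.64 m.
P = ρgψ = 1006 × 9.81 × 16.64 = 164218 Pa ≈ 164 kPa.

P ≈ 164 kPa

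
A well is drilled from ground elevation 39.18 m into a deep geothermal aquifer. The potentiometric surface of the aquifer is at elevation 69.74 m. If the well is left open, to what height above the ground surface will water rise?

Water rises to the potentiometric surface, so the rise above ground = 69.74 − 39.18 = 30.56 m.

≈ 30.56 m above ground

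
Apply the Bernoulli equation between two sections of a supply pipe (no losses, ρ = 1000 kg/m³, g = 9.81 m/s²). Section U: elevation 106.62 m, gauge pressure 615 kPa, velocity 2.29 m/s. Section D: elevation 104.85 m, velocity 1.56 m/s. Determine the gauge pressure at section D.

P₂ ≈ 634 kPa

Pressure head at U: ψ₁ = P₁/(ρg) = 615×1000 / (1000 × 9.81) = 62.69 m.
Velocity heads: v₁²/2g = 2.29²/19.62 = 0.267 m; v₂²/2g = 1.56²/19.62 = 0.124 m.
Total head H = z₁ + ψ₁ + v₁²/2g = 106.62 + 62.69 + 0.267 = 169.58 m.
ψ₂ = H − z₂ − v₂²/2g = 169.58 − 104.85 − 0.124 = 64.61 m.
P₂ = ρgψ₂ = 1000 × 9.81 × 64.61 ≈ 634 kPa.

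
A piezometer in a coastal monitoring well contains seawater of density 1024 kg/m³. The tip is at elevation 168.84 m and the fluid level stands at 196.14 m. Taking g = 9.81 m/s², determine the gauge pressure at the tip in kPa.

Pressure head ψ = h − z = 196.14 − 168.84 = 27.30 m.
P = ρgψ = 1024 × 9.81 × 27.30 = 274241 Pa ≈ 274 kPa.

P ≈ 274 kPa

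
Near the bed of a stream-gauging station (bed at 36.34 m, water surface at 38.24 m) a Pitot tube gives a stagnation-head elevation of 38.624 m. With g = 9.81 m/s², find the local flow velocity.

Near the bed, under hydrostatic conditions, the piezometric head (z + ψ) equals the free-surface elevation, 38.24 m.
Velocity head = total − piezometric = 38.624 − 38.24 = 0.384 m.
v = √(2g·h_v) = √(2 × 9.81 × 0.384) = 2.74 m/s.

v ≈ 2.74 m/s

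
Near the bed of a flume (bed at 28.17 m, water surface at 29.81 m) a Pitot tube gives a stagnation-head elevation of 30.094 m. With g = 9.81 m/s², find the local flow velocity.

v ≈ 2.36 m/s

Near the bed, under hydrostatic conditions, the piezometric head (z + ψ) equals the free-surface elevation, 29.81 m.
Velocity head = total − piezometric = 30.094 − 29.81 = 0.284 m.
v = √(2g·h_v) = √(2 × 9.81 × 0.284) = 2.36 m/s.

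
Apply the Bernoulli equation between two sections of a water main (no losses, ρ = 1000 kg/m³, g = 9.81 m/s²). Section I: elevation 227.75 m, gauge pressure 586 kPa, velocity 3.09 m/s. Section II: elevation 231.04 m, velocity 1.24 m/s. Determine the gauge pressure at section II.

P₂ ≈ 558 kPa

Pressure head at I: ψ₁ = P₁/(ρg) = 586×1000 / (1000 × 9.81) = 59.73 m.
Velocity heads: v₁²/2g = 3.09²/19.62 = 0.487 m; v₂²/2g = 1.24²/19.62 = 0.078 m.
Total head H = z₁ + ψ₁ + v₁²/2g = 227.75 + 59.73 + 0.487 = 287.97 m.
ψ₂ = H − z₂ − v₂²/2g = 287.97 − 231.04 − 0.078 = 56.85 m.
P₂ = ρgψ₂ = 1000 × 9.81 × 56.85 ≈ 558 kPa.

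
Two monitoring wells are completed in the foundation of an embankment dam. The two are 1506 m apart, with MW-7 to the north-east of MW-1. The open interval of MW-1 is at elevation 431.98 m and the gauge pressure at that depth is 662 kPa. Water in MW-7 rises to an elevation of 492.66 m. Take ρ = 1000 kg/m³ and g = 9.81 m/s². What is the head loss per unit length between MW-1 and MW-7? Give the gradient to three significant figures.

i ≈ 0.00452 m/m

Pressure head at MW-1: ψ = P/(ρg) = 662×1000 / (1000 × 9.81) = 67.48 m.
Total head at MW-1: h = z + ψ = 431.98 + 67.48 = 499.46 m.
Total head at MW-7: h = 492.66 m (water level in the piezometer is the total head).
Head difference: h(MW-1) − h(MW-7) = 499.46 − 492.66 = 6.80 m.
Hydraulic gradient: i = |Δh| / L = 6.80 / 1506 = 0.00452.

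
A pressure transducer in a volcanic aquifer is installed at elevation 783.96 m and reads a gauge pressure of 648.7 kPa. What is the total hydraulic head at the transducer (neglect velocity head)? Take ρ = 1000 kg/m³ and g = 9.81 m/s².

ψ = P/(ρg) = 648.7×1000 / (1000 × 9.81) = 66.13 m.
h = z + ψ = 783.96 + 66.13 = 850.09 m.

h ≈ 850.09 m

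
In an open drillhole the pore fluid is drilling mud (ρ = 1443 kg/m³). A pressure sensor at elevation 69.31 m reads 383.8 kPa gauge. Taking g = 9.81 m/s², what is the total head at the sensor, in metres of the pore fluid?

ψ = P/(ρg) = 383.8×1000 / (1443 × 9.81) = 27.11 m.
h = z + ψ = 69.31 + 27.11 = 96.42 m.

h ≈ 96.42 m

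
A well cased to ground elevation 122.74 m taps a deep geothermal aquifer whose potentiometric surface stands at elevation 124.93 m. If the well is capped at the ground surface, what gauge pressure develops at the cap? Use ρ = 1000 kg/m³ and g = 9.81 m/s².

P ≈ 21.5 kPa

Head above the cap: Δh = 124.93 − 122.74 = 2.19 m.
P = ρgΔh = 1000 × 9.81 × 2.19 = 21484 Pa ≈ 21.5 kPa.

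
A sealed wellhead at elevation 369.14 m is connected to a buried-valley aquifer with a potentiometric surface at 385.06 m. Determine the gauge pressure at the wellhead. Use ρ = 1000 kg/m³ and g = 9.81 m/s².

P ≈ 156 kPa

Head above the cap: Δh = 385.06 − 369.14 = 15.92 m.
P = ρgΔh = 1000 × 9.81 × 15.92 = 156175 Pa ≈ 156 kPa.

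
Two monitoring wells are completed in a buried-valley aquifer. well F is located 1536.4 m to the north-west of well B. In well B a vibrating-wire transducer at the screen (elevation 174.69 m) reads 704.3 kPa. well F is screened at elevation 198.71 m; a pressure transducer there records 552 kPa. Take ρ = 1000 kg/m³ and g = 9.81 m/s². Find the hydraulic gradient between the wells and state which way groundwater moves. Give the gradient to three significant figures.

Pressure head at well B: ψ = P/(ρg) = 704.3×1000 / (1000 × 9.81) = 71.79 m.
Total head at well B: h = z + ψ = 174.69 + 71.79 = 246.48 m.
Pressure head at well F: ψ = P/(ρg) = 552×1000 / (1000 × 9.81) = 56.27 m.
Total head at well F: h = z + ψ = 198.71 + 56.27 = 254.98 m.
Head difference: h(well B) − h(well F) = 246.48 − 254.98 = -8.50 m.
Hydraulic gradient: i = |Δh| / L = 8.50 / 1536.4 = 0.00553.
Flow is from higher to lower head: from well F toward well B, i.e. toward the south-east.

i ≈ 0.00553; groundwater flows toward the south-east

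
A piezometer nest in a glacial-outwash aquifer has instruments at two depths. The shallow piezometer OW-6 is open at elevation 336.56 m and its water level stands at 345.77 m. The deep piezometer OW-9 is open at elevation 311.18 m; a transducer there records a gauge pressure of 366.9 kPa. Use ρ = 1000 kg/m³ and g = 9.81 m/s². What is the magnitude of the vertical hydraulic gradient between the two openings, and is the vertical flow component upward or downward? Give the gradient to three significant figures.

Total head at OW-6: h = 345.77 m (water level in the standpipe).
Pressure head at OW-9: ψ = P/(ρg) = 366.9×1000 / (1000 × 9.81) = 37.40 m.
Total head at OW-9: h = z + ψ = 311.18 + 37.40 = 348.58 m.
Δh = h(OW-6) − h(OW-9) = 345.77 − 348.58 = -2.81 m.
Vertical separation Δz = 336.56 − 311.18 = 25.38 m.
|i_v| = |Δh| / Δz = 2.81 / 25.38 = 0.111.
Head is higher in the deep piezometer, so vertical flow is upward (discharge condition).

|i_v| ≈ 0.111; vertical flow is upward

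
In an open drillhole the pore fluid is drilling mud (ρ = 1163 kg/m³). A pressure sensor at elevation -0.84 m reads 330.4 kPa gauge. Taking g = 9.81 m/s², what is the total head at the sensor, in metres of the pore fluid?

ψ = P/(ρg) = 330.4×1000 / (1163 × 9.81) = 28.96 m.
h = z + ψ = -0.84 + 28.96 = 28.12 m.

h ≈ 28.12 m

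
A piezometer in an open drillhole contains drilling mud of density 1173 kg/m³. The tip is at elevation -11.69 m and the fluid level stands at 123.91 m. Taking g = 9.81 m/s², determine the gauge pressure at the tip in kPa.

Pressure head ψ = h − z = 123.91 − (-11.69) = 135.60 m.
P = ρgψ = 1173 × 9.81 × 135.60 = 1560367 Pa ≈ 1560 kPa.

P ≈ 1560 kPa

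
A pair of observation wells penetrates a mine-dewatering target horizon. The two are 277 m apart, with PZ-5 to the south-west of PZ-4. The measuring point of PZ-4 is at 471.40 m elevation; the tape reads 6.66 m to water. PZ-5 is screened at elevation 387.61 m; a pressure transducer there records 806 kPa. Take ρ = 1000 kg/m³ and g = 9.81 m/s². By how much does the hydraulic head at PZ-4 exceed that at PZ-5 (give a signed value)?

Total head at PZ-4: h = 471.40 − 6.66 = 464.74 m.
Pressure head at PZ-5: ψ = P/(ρg) = 806×1000 / (1000 × 9.81) = 82.16 m.
Total head at PZ-5: h = z + ψ = 387.61 + 82.16 = 469.77 m.
Head difference: h(PZ-4) − h(PZ-5) = 464.74 − 469.77 = -5.03 m.

Δh ≈ -5.03 m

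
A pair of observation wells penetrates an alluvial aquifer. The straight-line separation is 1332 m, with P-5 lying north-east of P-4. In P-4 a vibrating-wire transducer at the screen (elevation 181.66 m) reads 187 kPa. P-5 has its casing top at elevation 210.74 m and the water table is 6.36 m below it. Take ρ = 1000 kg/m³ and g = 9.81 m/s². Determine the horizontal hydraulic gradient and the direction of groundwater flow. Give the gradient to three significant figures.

Pressure head at P-4: ψ = P/(ρg) = 187×1000 / (1000 × 9.81) = 19.06 m.
Total head at P-4: h = z + ψ = 181.66 + 19.06 = 200.72 m.
Total head at P-5: h = 210.74 − 6.36 = 204.38 m.
Head difference: h(P-4) − h(P-5) = 200.72 − 204.38 = -3.66 m.
Hydraulic gradient: i = |Δh| / L = 3.66 / 1332 = 0.00275.
Flow is from higher to lower head: from P-5 toward P-4, i.e. toward the south-west.

i ≈ 0.00275; groundwater flows toward the south-west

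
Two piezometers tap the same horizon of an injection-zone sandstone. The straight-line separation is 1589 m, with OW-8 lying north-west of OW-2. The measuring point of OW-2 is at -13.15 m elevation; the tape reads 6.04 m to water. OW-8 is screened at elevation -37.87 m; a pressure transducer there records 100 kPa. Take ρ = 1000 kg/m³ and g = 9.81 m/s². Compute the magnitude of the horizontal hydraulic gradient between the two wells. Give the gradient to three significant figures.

i ≈ 0.00534

Total head at OW-2: h = -13.15 − 6.04 = -19.19 m.
Pressure head at OW-8: ψ = P/(ρg) = 100×1000 / (1000 × 9.81) = 10.19 m.
Total head at OW-8: h = z + ψ = -37.87 + 10.19 = -27.68 m.
Head difference: h(OW-2) − h(OW-8) = -19.19 − (-27.68) = 8.49 m.
Hydraulic gradient: i = |Δh| / L = 8.49 / 1589 = 0.00534.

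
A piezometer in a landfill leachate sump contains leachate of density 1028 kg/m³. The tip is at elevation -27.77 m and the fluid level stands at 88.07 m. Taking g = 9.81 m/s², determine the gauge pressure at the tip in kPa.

P ≈ 1170 kPa

Pressure head ψ = h − z = 88.07 − (-27.77) = 115.84 m.
P = ρgψ = 1028 × 9.81 × 115.84 = 1168209 Pa ≈ 1170 kPa.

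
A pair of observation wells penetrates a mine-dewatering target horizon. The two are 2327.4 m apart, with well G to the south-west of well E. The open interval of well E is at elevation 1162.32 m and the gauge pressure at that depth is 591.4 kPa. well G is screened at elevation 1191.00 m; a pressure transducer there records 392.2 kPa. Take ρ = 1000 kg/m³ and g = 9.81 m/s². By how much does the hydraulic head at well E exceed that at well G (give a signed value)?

Pressure head at well E: ψ = P/(ρg) = 591.4×1000 / (1000 × 9.81) = 60.29 m.
Total head at well E: h = z + ψ = 1162.32 + 60.29 = 1222.61 m.
Pressure head at well G: ψ = P/(ρg) = 392.2×1000 / (1000 × 9.81) = 39.98 m.
Total head at well G: h = z + ψ = 1191.00 + 39.98 = 1230.98 m.
Head difference: h(well E) − h(well G) = 1222.61 − 1230.98 = -8.37 m.

Δh ≈ -8.37 m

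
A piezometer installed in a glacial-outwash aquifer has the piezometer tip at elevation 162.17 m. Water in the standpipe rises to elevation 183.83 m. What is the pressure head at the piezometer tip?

Total head h = 183.83 m (the water-surface elevation in the piezometer).
Pressure head ψ = h − z = 183.83 − 162.17 = 21.66 m.

ψ ≈ 21.66 m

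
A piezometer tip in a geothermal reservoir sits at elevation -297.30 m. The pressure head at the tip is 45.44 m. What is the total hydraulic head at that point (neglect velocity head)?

h ≈ -251.86 m

h = z + ψ = -297.30 + 45.44 = -251.86 m.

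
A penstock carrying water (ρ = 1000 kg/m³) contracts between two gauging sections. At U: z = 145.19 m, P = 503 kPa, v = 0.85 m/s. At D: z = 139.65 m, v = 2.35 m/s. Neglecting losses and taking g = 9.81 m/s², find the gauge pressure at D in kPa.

Pressure head at U: ψ₁ = P₁/(ρg) = 503×1000 / (1000 × 9.81) = 51.27 m.
Velocity heads: v₁²/2g = 0.85²/19.62 = 0.037 m; v₂²/2g = 2.35²/19.62 = 0.281 m.
Total head H = z₁ + ψ₁ + v₁²/2g = 145.19 + 51.27 + 0.037 = 196.50 m.
ψ₂ = H − z₂ − v₂²/2g = 196.50 − 139.65 − 0.281 = 56.57 m.
P₂ = ρgψ₂ = 1000 × 9.81 × 56.57 ≈ 555 kPa.

P₂ ≈ 555 kPa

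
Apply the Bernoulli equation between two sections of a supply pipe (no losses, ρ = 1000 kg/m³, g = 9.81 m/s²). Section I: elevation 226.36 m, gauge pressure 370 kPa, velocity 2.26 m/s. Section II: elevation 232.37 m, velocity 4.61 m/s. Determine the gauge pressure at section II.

Pressure head at I: ψ₁ = P₁/(ρg) = 370×1000 / (1000 × 9.81) = 37.72 m.
Velocity heads: v₁²/2g = 2.26²/19.62 = 0.260 m; v₂²/2g = 4.61²/19.62 = 1.083 m.
Total head H = z₁ + ψ₁ + v₁²/2g = 226.36 + 37.72 + 0.260 = 264.34 m.
ψ₂ = H − z₂ − v₂²/2g = 264.34 − 232.37 − 1.083 = 30.89 m.
P₂ = ρgψ₂ = 1000 × 9.81 × 30.89 ≈ 303 kPa.

P₂ ≈ 303 kPa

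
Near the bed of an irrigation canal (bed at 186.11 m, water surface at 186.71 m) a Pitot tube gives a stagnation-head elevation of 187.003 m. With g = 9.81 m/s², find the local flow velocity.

Near the bed, under hydrostatic conditions, the piezometric head (z + ψ) equals the free-surface elevation, 186.71 m.
Velocity head = total − piezometric = 187.003 − 186.71 = 0.293 m.
v = √(2g·h_v) = √(2 × 9.81 × 0.293) = 2.40 m/s.

v ≈ 2.40 m/s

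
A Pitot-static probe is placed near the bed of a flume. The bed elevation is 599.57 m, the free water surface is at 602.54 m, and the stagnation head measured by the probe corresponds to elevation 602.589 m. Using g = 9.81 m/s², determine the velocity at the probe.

Near the bed, under hydrostatic conditions, the piezometric head (z + ψ) equals the free-surface elevation, 602.54 m.
Velocity head = total − piezometric = 602.589 − 602.54 = 0.049 m.
v = √(2g·h_v) = √(2 × 9.81 × 0.049) = 0.980 m/s.

v ≈ 0.980 m/s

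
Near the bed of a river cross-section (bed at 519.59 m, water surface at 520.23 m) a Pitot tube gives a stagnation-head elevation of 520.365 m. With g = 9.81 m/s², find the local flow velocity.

Near the bed, under hydrostatic conditions, the piezometric head (z + ψ) equals the free-surface elevation, 520.23 m.
Velocity head = total − piezometric = 520.365 − 520.23 = 0.135 m.
v = √(2g·h_v) = √(2 × 9.81 × 0.135) = 1.63 m/s.

v ≈ 1.63 m/s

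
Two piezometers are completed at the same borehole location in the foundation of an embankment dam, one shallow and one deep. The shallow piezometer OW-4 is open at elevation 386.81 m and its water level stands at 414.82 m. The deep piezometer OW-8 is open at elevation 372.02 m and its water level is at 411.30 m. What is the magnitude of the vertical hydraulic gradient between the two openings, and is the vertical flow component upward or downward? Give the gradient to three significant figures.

|i_v| ≈ 0.238; vertical flow is downward

Total head at OW-4: h = 414.82 m (water level in the standpipe).
Total head at OW-8: h = 411.30 m.
Δh = h(OW-4) − h(OW-8) = 414.82 − 411.30 = 3.52 m.
Vertical separation Δz = 386.81 − 372.02 = 14.79 m.
|i_v| = |Δh| / Δz = 3.52 / 14.79 = 0.238.
Head is higher in the shallow piezometer, so vertical flow is downward (recharge condition).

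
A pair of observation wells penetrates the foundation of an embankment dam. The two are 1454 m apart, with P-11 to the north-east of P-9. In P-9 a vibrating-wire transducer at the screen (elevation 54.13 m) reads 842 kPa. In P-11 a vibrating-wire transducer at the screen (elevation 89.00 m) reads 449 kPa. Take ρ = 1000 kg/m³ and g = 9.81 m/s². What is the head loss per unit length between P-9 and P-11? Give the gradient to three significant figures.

i ≈ 0.00357 m/m

Pressure head at P-9: ψ = P/(ρg) = 842×1000 / (1000 × 9.81) = 85.83 m.
Total head at P-9: h = z + ψ = 54.13 + 85.83 = 139.96 m.
Pressure head at P-11: ψ = P/(ρg) = 449×1000 / (1000 × 9.81) = 45.77 m.
Total head at P-11: h = z + ψ = 89.00 + 45.77 = 134.77 m.
Head difference: h(P-9) − h(P-11) = 139.96 − 134.77 = 5.19 m.
Hydraulic gradient: i = |Δh| / L = 5.19 / 1454 = 0.00357.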